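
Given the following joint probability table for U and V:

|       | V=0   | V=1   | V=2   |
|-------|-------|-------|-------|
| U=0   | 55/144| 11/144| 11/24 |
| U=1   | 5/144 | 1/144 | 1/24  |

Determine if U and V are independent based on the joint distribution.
Marginal P(U) (row sums):
  P(U=0) = 55/144 + 11/144 + 11/24 = 11/12
  P(U=1) = 5/144 + 1/144 + 1/24 = 1/12
Marginal P(V) (column sums):
  P(V=0) = 55/144 + 5/144 = 5/12
  P(V=1) = 11/144 + 1/144 = 1/12
  P(V=2) = 11/24 + 1/24 = 1/2

U and V are independent iff P(U=i,V=j) = P(U=i)·P(V=j) for every cell.
  P(U=0)·P(V=0) = 11/12 × 5/12 = 55/144 = P(U=0,V=0) ✓
  P(U=0)·P(V=1) = 11/12 × 1/12 = 11/144 = P(U=0,V=1) ✓
  P(U=0)·P(V=2) = 11/12 × 1/2 = 11/24 = P(U=0,V=2) ✓
  P(U=1)·P(V=0) = 1/12 × 5/12 = 5/144 = P(U=1,V=0) ✓
  P(U=1)·P(V=1) = 1/12 × 1/12 = 1/144 = P(U=1,V=1) ✓
  P(U=1)·P(V=2) = 1/12 × 1/2 = 1/24 = P(U=1,V=2) ✓

Yes, U and V are independent: every cell factors, so I(U;V) = 0 bits.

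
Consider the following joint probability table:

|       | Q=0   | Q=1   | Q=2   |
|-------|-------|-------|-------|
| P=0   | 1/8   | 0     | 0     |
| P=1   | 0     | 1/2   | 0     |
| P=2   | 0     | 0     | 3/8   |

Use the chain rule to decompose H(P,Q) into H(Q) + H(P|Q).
By the chain rule: H(P,Q) = H(Q) + H(P|Q)

Marginal P(Q) (column sums):
  P(Q=0) = 1/8 + 0 + 0 = 1/8
  P(Q=1) = 0 + 1/2 + 0 = 1/2
  P(Q=2) = 0 + 0 + 3/8 = 3/8
H(Q) = -[(1/8)·log₂(1/8) + (1/2)·log₂(1/2) + (3/8)·log₂(3/8)]
  = 0.3750 + 0.5000 + 0.5306
  = 1.4056 bits
H(P|Q) = -Σ P(P,Q)·log₂ P(P|Q), where P(P|Q) = P(P,Q) / P(Q)
  (cells with P(P,Q) = 0 contribute 0)
  (P=0,Q=0): P(P|Q) = (1/8)/(1/8) = 1;  -(1/8)·log₂(1) = 0.0000
  (P=1,Q=1): P(P|Q) = (1/2)/(1/2) = 1;  -(1/2)·log₂(1) = 0.0000
  (P=2,Q=2): P(P|Q) = (3/8)/(3/8) = 1;  -(3/8)·log₂(1) = 0.0000
H(P|Q) = 0.0000 + 0.0000 + 0.0000
  = 0.0000 bits

H(P,Q) = H(Q) + H(P|Q) = 1.4056 + 0.0000 = 1.4056 bits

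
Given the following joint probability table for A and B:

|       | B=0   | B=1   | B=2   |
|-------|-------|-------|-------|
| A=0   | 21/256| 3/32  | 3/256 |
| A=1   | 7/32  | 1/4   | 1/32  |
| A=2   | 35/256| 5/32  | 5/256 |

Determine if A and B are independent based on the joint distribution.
Marginal P(A) (row sums):
  P(A=0) = 21/256 + 3/32 + 3/256 = 3/16
  P(A=1) = 7/32 + 1/4 + 1/32 = 1/2
  P(A=2) = 35/256 + 5/32 + 5/256 = 5/16
Marginal P(B) (column sums):
  P(B=0) = 21/256 + 7/32 + 35/256 = 7/16
  P(B=1) = 3/32 + 1/4 + 5/32 = 1/2
  P(B=2) = 3/256 + 1/32 + 5/256 = 1/16

A and B are independent iff P(A=i,B=j) = P(A=i)·P(B=j) for every cell.
  P(A=0)·P(B=0) = 3/16 × 7/16 = 21/256 = P(A=0,B=0) ✓
  P(A=0)·P(B=1) = 3/16 × 1/2 = 3/32 = P(A=0,B=1) ✓
  P(A=0)·P(B=2) = 3/16 × 1/16 = 3/256 = P(A=0,B=2) ✓
  P(A=1)·P(B=0) = 1/2 × 7/16 = 7/32 = P(A=1,B=0) ✓
  P(A=1)·P(B=1) = 1/2 × 1/2 = 1/4 = P(A=1,B=1) ✓
  P(A=1)·P(B=2) = 1/2 × 1/16 = 1/32 = P(A=1,B=2) ✓
  P(A=2)·P(B=0) = 5/16 × 7/16 = 35/256 = P(A=2,B=0) ✓
  P(A=2)·P(B=1) = 5/16 × 1/2 = 5/32 = P(A=2,B=1) ✓
  P(A=2)·P(B=2) = 5/16 × 1/16 = 5/256 = P(A=2,B=2) ✓

Yes, A and B are independent: every cell factors, so I(A;B) = 0 bits.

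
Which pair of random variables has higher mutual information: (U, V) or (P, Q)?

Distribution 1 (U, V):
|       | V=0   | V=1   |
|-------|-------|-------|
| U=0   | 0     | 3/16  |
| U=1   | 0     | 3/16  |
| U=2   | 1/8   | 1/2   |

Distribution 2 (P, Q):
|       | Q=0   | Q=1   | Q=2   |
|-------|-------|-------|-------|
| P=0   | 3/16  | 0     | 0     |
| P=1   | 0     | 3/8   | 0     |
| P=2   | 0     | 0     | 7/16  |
Distribution 1 (U, V):
Marginal P(U) (row sums):
  P(U=0) = 0 + 3/16 = 3/16
  P(U=1) = 0 + 3/16 = 3/16
  P(U=2) = 1/8 + 1/2 = 5/8
Marginal P(V) (column sums):
  P(V=0) = 0 + 0 + 1/8 = 1/8
  P(V=1) = 3/16 + 3/16 + 1/2 = 7/8

H(U) = -[(3/16)·log₂(3/16) + (3/16)·log₂(3/16) + (5/8)·log₂(5/8)]
  = 0.4528 + 0.4528 + 0.4238
  = 1.3294 bits
H(V) = -[(1/8)·log₂(1/8) + (7/8)·log₂(7/8)]
  = 0.3750 + 0.1686
  = 0.5436 bits
H(U,V) = -[(3/16)·log₂(3/16) + (3/16)·log₂(3/16) + (1/8)·log₂(1/8) + (1/2)·log₂(1/2)]
  = 0.4528 + 0.4528 + 0.3750 + 0.5000
  = 1.7806 bits

I(U;V) = H(U) + H(V) - H(U,V)
  = 1.3294 + 0.5436 - 1.7806
  = 0.0924 bits

Distribution 2 (P, Q):
Marginal P(P) (row sums):
  P(P=0) = 3/16 + 0 + 0 = 3/16
  P(P=1) = 0 + 3/8 + 0 = 3/8
  P(P=2) = 0 + 0 + 7/16 = 7/16
Marginal P(Q) (column sums):
  P(Q=0) = 3/16 + 0 + 0 = 3/16
  P(Q=1) = 0 + 3/8 + 0 = 3/8
  P(Q=2) = 0 + 0 + 7/16 = 7/16

H(P) = -[(3/16)·log₂(3/16) + (3/8)·log₂(3/8) + (7/16)·log₂(7/16)]
  = 0.4528 + 0.5306 + 0.5218
  = 1.5052 bits
H(Q) = -[(3/16)·log₂(3/16) + (3/8)·log₂(3/8) + (7/16)·log₂(7/16)]
  = 0.4528 + 0.5306 + 0.5218
  = 1.5052 bits
H(P,Q) = -[(3/16)·log₂(3/16) + (3/8)·log₂(3/8) + (7/16)·log₂(7/16)]
  = 0.4528 + 0.5306 + 0.5218
  = 1.5052 bits

I(P;Q) = H(P) + H(Q) - H(P,Q)
  = 1.5052 + 1.5052 - 1.5052
  = 1.5052 bits

I(P;Q) = 1.5052 bits > I(U;V) = 0.0924 bits, so (P, Q) has the higher mutual information (stronger dependence).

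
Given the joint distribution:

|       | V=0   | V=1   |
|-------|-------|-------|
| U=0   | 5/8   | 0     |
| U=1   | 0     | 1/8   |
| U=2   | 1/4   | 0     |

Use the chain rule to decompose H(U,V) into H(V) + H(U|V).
By the chain rule: H(U,V) = H(V) + H(U|V)

Marginal P(V) (column sums):
  P(V=0) = 5/8 + 0 + 1/4 = 7/8
  P(V=1) = 0 + 1/8 + 0 = 1/8
H(V) = -[(7/8)·log₂(7/8) + (1/8)·log₂(1/8)]
  = 0.1686 + 0.3750
  = 0.5436 bits
H(U|V) = -Σ P(U,V)·log₂ P(U|V), where P(U|V) = P(U,V) / P(V)
  (cells with P(U,V) = 0 contribute 0)
  (U=0,V=0): P(U|V) = (5/8)/(7/8) = 5/7;  -(5/8)·log₂(5/7) = 0.3034
  (U=1,V=1): P(U|V) = (1/8)/(1/8) = 1;  -(1/8)·log₂(1) = 0.0000
  (U=2,V=0): P(U|V) = (1/4)/(7/8) = 2/7;  -(1/4)·log₂(2/7) = 0.4518
H(U|V) = 0.3034 + 0.0000 + 0.4518
  = 0.7552 bits

H(U,V) = H(V) + H(U|V) = 0.5436 + 0.7552 = 1.2988 bits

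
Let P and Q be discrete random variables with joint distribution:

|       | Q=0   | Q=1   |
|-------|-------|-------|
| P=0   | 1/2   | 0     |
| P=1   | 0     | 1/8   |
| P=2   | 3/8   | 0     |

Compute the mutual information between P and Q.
Marginal P(P) (row sums):
  P(P=0) = 1/2 + 0 = 1/2
  P(P=1) = 0 + 1/8 = 1/8
  P(P=2) = 3/8 + 0 = 3/8
Marginal P(Q) (column sums):
  P(Q=0) = 1/2 + 0 + 3/8 = 7/8
  P(Q=1) = 0 + 1/8 + 0 = 1/8

H(P) = -[(1/2)·log₂(1/2) + (1/8)·log₂(1/8) + (3/8)·log₂(3/8)]
  = 0.5000 + 0.3750 + 0.5306
  = 1.4056 bits
H(Q) = -[(7/8)·log₂(7/8) + (1/8)·log₂(1/8)]
  = 0.1686 + 0.3750
  = 0.5436 bits
H(P,Q) = -[(1/2)·log₂(1/2) + (1/8)·log₂(1/8) + (3/8)·log₂(3/8)]
  = 0.5000 + 0.3750 + 0.5306
  = 1.4056 bits

I(P;Q) = H(P) + H(Q) - H(P,Q)
  = 1.4056 + 0.5436 - 1.4056
  = 0.5436 bits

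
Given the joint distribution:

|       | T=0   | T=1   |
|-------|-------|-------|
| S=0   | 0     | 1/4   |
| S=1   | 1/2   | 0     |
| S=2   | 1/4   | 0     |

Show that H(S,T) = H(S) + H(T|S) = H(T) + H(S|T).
Marginal P(S) (row sums):
  P(S=0) = 0 + 1/4 = 1/4
  P(S=1) = 1/2 + 0 = 1/2
  P(S=2) = 1/4 + 0 = 1/4
Marginal P(T) (column sums):
  P(T=0) = 0 + 1/2 + 1/4 = 3/4
  P(T=1) = 1/4 + 0 + 0 = 1/4

Decomposition 1: H(S) + H(T|S)
H(S) = -[(1/4)·log₂(1/4) + (1/2)·log₂(1/2) + (1/4)·log₂(1/4)]
  = 0.5000 + 0.5000 + 0.5000
  = 1.5000 bits
H(T|S) = -Σ P(S,T)·log₂ P(T|S), where P(T|S) = P(S,T) / P(S)
  (cells with P(S,T) = 0 contribute 0)
  (S=0,T=1): P(T|S) = (1/4)/(1/4) = 1;  -(1/4)·log₂(1) = 0.0000
  (S=1,T=0): P(T|S) = (1/2)/(1/2) = 1;  -(1/2)·log₂(1) = 0.0000
  (S=2,T=0): P(T|S) = (1/4)/(1/4) = 1;  -(1/4)·log₂(1) = 0.0000
H(T|S) = 0.0000 + 0.0000 + 0.0000
  = 0.0000 bits
H(S) + H(T|S) = 1.5000 + 0.0000 = 1.5000 bits

Decomposition 2: H(T) + H(S|T)
H(T) = -[(3/4)·log₂(3/4) + (1/4)·log₂(1/4)]
  = 0.3113 + 0.5000
  = 0.8113 bits
H(S|T) = -Σ P(S,T)·log₂ P(S|T), where P(S|T) = P(S,T) / P(T)
  (cells with P(S,T) = 0 contribute 0)
  (S=0,T=1): P(S|T) = (1/4)/(1/4) = 1;  -(1/4)·log₂(1) = 0.0000
  (S=1,T=0): P(S|T) = (1/2)/(3/4) = 2/3;  -(1/2)·log₂(2/3) = 0.2925
  (S=2,T=0): P(S|T) = (1/4)/(3/4) = 1/3;  -(1/4)·log₂(1/3) = 0.3962
H(S|T) = 0.0000 + 0.2925 + 0.3962
  = 0.6887 bits
H(T) + H(S|T) = 0.8113 + 0.6887 = 1.5000 bits

Direct computation of the joint entropy:
H(S,T) = -[(1/4)·log₂(1/4) + (1/2)·log₂(1/2) + (1/4)·log₂(1/4)]
  = 0.5000 + 0.5000 + 0.5000
  = 1.5000 bits

All three agree: H(S,T) = 1.5000 bits ✓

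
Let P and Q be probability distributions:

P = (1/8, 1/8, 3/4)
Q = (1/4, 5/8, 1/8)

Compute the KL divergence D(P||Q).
D(P||Q) = Σ P(i) log₂(P(i)/Q(i))
  i=0: (1/8) × log₂((1/8)/(1/4)) = (1/8) × log₂(1/2) = -0.1250
  i=1: (1/8) × log₂((1/8)/(5/8)) = (1/8) × log₂(1/5) = -0.2902
  i=2: (3/4) × log₂((3/4)/(1/8)) = (3/4) × log₂(6) = 1.9387
D(P||Q) = -0.1250 - 0.2902 + 1.9387
  = 1.5235 bits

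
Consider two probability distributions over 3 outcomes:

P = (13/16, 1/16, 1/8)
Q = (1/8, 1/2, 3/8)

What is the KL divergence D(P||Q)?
D(P||Q) = Σ P(i) log₂(P(i)/Q(i))
  i=0: (13/16) × log₂((13/16)/(1/8)) = (13/16) × log₂(13/2) = 2.1941
  i=1: (1/16) × log₂((1/16)/(1/2)) = (1/16) × log₂(1/8) = -0.1875
  i=2: (1/8) × log₂((1/8)/(3/8)) = (1/8) × log₂(1/3) = -0.1981
D(P||Q) = 2.1941 - 0.1875 - 0.1981
  = 1.8085 bits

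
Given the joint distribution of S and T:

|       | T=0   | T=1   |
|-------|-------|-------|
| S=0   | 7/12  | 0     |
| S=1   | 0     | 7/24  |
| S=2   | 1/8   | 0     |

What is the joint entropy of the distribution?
H(S,T) = -Σ P(S,T) log₂ P(S,T), summed over the non-zero cells:
H(S,T) = -[(7/12)·log₂(7/12) + (7/24)·log₂(7/24) + (1/8)·log₂(1/8)]
  = 0.4536 + 0.5185 + 0.3750
  = 1.3471 bits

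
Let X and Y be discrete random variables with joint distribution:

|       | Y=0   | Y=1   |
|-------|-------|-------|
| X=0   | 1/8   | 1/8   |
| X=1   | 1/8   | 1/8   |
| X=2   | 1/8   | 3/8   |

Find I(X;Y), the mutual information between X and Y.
Marginal P(X) (row sums):
  P(X=0) = 1/8 + 1/8 = 1/4
  P(X=1) = 1/8 + 1/8 = 1/4
  P(X=2) = 1/8 + 3/8 = 1/2
Marginal P(Y) (column sums):
  P(Y=0) = 1/8 + 1/8 + 1/8 = 3/8
  P(Y=1) = 1/8 + 1/8 + 3/8 = 5/8

H(X) = -[(1/4)·log₂(1/4) + (1/4)·log₂(1/4) + (1/2)·log₂(1/2)]
  = 0.5000 + 0.5000 + 0.5000
  = 1.5000 bits
H(Y) = -[(3/8)·log₂(3/8) + (5/8)·log₂(5/8)]
  = 0.5306 + 0.4238
  = 0.9544 bits
H(X,Y) = -[(1/8)·log₂(1/8) + (1/8)·log₂(1/8) + (1/8)·log₂(1/8) + (1/8)·log₂(1/8) + (1/8)·log₂(1/8) + (3/8)·log₂(3/8)]
  = 0.3750 + 0.3750 + 0.3750 + 0.3750 + 0.3750 + 0.5306
  = 2.4056 bits

I(X;Y) = H(X) + H(Y) - H(X,Y)
  = 1.5000 + 0.9544 - 2.4056
  = 0.0488 bits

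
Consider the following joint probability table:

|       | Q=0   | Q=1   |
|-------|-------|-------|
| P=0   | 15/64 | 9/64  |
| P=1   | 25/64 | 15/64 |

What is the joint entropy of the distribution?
H(P,Q) = -Σ P(P,Q) log₂ P(P,Q), summed over the non-zero cells:
H(P,Q) = -[(15/64)·log₂(15/64) + (9/64)·log₂(9/64) + (25/64)·log₂(25/64) + (15/64)·log₂(15/64)]
  = 0.4906 + 0.3980 + 0.5297 + 0.4906
  = 1.9089 bits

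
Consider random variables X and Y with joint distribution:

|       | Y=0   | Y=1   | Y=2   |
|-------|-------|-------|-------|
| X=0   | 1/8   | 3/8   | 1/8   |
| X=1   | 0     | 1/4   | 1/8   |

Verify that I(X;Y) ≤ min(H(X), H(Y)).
Marginal P(X) (row sums):
  P(X=0) = 1/8 + 3/8 + 1/8 = 5/8
  P(X=1) = 0 + 1/4 + 1/8 = 3/8
Marginal P(Y) (column sums):
  P(Y=0) = 1/8 + 0 = 1/8
  P(Y=1) = 3/8 + 1/4 = 5/8
  P(Y=2) = 1/8 + 1/8 = 1/4

H(X) = -[(5/8)·log₂(5/8) + (3/8)·log₂(3/8)]
  = 0.4238 + 0.5306
  = 0.9544 bits
H(Y) = -[(1/8)·log₂(1/8) + (5/8)·log₂(5/8) + (1/4)·log₂(1/4)]
  = 0.3750 + 0.4238 + 0.5000
  = 1.2988 bits
H(X,Y) = -[(1/8)·log₂(1/8) + (3/8)·log₂(3/8) + (1/8)·log₂(1/8) + (1/4)·log₂(1/4) + (1/8)·log₂(1/8)]
  = 0.3750 + 0.5306 + 0.3750 + 0.5000 + 0.3750
  = 2.1556 bits

I(X;Y) = H(X) + H(Y) - H(X,Y)
  = 0.9544 + 1.2988 - 2.1556
  = 0.0976 bits

min(H(X), H(Y)) = min(0.9544, 1.2988) = 0.9544 bits
Since 0.0976 ≤ 0.9544, the bound is satisfied ✓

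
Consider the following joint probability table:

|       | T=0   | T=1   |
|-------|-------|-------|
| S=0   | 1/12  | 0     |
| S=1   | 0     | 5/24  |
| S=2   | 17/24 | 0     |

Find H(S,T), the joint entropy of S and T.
H(S,T) = -Σ P(S,T) log₂ P(S,T), summed over the non-zero cells:
H(S,T) = -[(1/12)·log₂(1/12) + (5/24)·log₂(5/24) + (17/24)·log₂(17/24)]
  = 0.2987 + 0.4715 + 0.3524
  = 1.1226 bits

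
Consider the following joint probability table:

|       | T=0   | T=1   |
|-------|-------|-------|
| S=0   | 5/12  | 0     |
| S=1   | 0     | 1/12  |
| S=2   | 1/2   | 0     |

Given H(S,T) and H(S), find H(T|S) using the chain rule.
From the chain rule: H(S,T) = H(S) + H(T|S)
Therefore: H(T|S) = H(S,T) - H(S)

H(S,T) = -[(5/12)·log₂(5/12) + (1/12)·log₂(1/12) + (1/2)·log₂(1/2)]
  = 0.5263 + 0.2987 + 0.5000
  = 1.3250 bits
Marginal P(S) (row sums):
  P(S=0) = 5/12 + 0 = 5/12
  P(S=1) = 0 + 1/12 = 1/12
  P(S=2) = 1/2 + 0 = 1/2
H(S) = -[(5/12)·log₂(5/12) + (1/12)·log₂(1/12) + (1/2)·log₂(1/2)]
  = 0.5263 + 0.2987 + 0.5000
  = 1.3250 bits

H(T|S) = 1.3250 - 1.3250 = 0.0000 bits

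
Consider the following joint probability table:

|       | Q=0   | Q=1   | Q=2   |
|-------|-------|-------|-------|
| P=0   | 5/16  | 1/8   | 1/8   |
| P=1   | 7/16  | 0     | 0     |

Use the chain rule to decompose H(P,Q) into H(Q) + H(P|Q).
By the chain rule: H(P,Q) = H(Q) + H(P|Q)

Marginal P(Q) (column sums):
  P(Q=0) = 5/16 + 7/16 = 3/4
  P(Q=1) = 1/8 + 0 = 1/8
  P(Q=2) = 1/8 + 0 = 1/8
H(Q) = -[(3/4)·log₂(3/4) + (1/8)·log₂(1/8) + (1/8)·log₂(1/8)]
  = 0.3113 + 0.3750 + 0.3750
  = 1.0613 bits
H(P|Q) = -Σ P(P,Q)·log₂ P(P|Q), where P(P|Q) = P(P,Q) / P(Q)
  (cells with P(P,Q) = 0 contribute 0)
  (P=0,Q=0): P(P|Q) = (5/16)/(3/4) = 5/12;  -(5/16)·log₂(5/12) = 0.3947
  (P=0,Q=1): P(P|Q) = (1/8)/(1/8) = 1;  -(1/8)·log₂(1) = 0.0000
  (P=0,Q=2): P(P|Q) = (1/8)/(1/8) = 1;  -(1/8)·log₂(1) = 0.0000
  (P=1,Q=0): P(P|Q) = (7/16)/(3/4) = 7/12;  -(7/16)·log₂(7/12) = 0.3402
H(P|Q) = 0.3947 + 0.0000 + 0.0000 + 0.3402
  = 0.7349 bits

H(P,Q) = H(Q) + H(P|Q) = 1.0613 + 0.7349 = 1.7962 bits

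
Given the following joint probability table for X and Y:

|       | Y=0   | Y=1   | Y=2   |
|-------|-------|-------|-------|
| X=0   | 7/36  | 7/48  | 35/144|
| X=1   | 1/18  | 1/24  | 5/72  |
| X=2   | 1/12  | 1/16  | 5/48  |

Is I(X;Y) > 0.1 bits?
Marginal P(X) (row sums):
  P(X=0) = 7/36 + 7/48 + 35/144 = 7/12
  P(X=1) = 1/18 + 1/24 + 5/72 = 1/6
  P(X=2) = 1/12 + 1/16 + 5/48 = 1/4
Marginal P(Y) (column sums):
  P(Y=0) = 7/36 + 1/18 + 1/12 = 1/3
  P(Y=1) = 7/48 + 1/24 + 1/16 = 1/4
  P(Y=2) = 35/144 + 5/72 + 5/48 = 5/12

H(X) = -[(7/12)·log₂(7/12) + (1/6)·log₂(1/6) + (1/4)·log₂(1/4)]
  = 0.4536 + 0.4308 + 0.5000
  = 1.3844 bits
H(Y) = -[(1/3)·log₂(1/3) + (1/4)·log₂(1/4) + (5/12)·log₂(5/12)]
  = 0.5283 + 0.5000 + 0.5263
  = 1.5546 bits
H(X,Y) = -[(7/36)·log₂(7/36) + (7/48)·log₂(7/48) + (35/144)·log₂(35/144) + (1/18)·log₂(1/18) + (1/24)·log₂(1/24) + (5/72)·log₂(5/72) + (1/12)·log₂(1/12) + (1/16)·log₂(1/16) + (5/48)·log₂(5/48)]
  = 0.4594 + 0.4051 + 0.4960 + 0.2317 + 0.1910 + 0.2672 + 0.2987 + 0.2500 + 0.3399
  = 2.9390 bits

I(X;Y) = H(X) + H(Y) - H(X,Y)
  = 1.3844 + 1.5546 - 2.9390
  = 0.0000 bits

No. I(X;Y) = 0.0000 bits, which is ≤ 0.1 bits.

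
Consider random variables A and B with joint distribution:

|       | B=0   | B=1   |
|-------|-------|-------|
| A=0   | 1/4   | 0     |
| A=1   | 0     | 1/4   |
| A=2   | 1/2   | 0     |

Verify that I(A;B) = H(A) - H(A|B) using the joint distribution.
Left side, from I(A;B) = H(A) + H(B) - H(A,B):
Marginal P(A) (row sums):
  P(A=0) = 1/4 + 0 = 1/4
  P(A=1) = 0 + 1/4 = 1/4
  P(A=2) = 1/2 + 0 = 1/2
Marginal P(B) (column sums):
  P(B=0) = 1/4 + 0 + 1/2 = 3/4
  P(B=1) = 0 + 1/4 + 0 = 1/4

H(A) = -[(1/4)·log₂(1/4) + (1/4)·log₂(1/4) + (1/2)·log₂(1/2)]
  = 0.5000 + 0.5000 + 0.5000
  = 1.5000 bits
H(B) = -[(3/4)·log₂(3/4) + (1/4)·log₂(1/4)]
  = 0.3113 + 0.5000
  = 0.8113 bits
H(A,B) = -[(1/4)·log₂(1/4) + (1/4)·log₂(1/4) + (1/2)·log₂(1/2)]
  = 0.5000 + 0.5000 + 0.5000
  = 1.5000 bits

I(A;B) = H(A) + H(B) - H(A,B)
  = 1.5000 + 0.8113 - 1.5000
  = 0.8113 bits

Right side, with H(A|B) computed directly from the conditional probabilities:
H(A|B) = -Σ P(A,B)·log₂ P(A|B), where P(A|B) = P(A,B) / P(B)
  (cells with P(A,B) = 0 contribute 0)
  (A=0,B=0): P(A|B) = (1/4)/(3/4) = 1/3;  -(1/4)·log₂(1/3) = 0.3962
  (A=1,B=1): P(A|B) = (1/4)/(1/4) = 1;  -(1/4)·log₂(1) = 0.0000
  (A=2,B=0): P(A|B) = (1/2)/(3/4) = 2/3;  -(1/2)·log₂(2/3) = 0.2925
H(A|B) = 0.3962 + 0.0000 + 0.2925
  = 0.6887 bits
H(A) - H(A|B) = 1.5000 - 0.6887 = 0.8113 bits

Both sides equal 0.8113 bits, so I(A;B) = H(A) - H(A|B) ✓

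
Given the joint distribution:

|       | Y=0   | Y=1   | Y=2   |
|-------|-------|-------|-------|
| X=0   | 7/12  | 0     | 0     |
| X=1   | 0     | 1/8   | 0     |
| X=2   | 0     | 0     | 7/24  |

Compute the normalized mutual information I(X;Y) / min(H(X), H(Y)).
Marginal P(X) (row sums):
  P(X=0) = 7/12 + 0 + 0 = 7/12
  P(X=1) = 0 + 1/8 + 0 = 1/8
  P(X=2) = 0 + 0 + 7/24 = 7/24
Marginal P(Y) (column sums):
  P(Y=0) = 7/12 + 0 + 0 = 7/12
  P(Y=1) = 0 + 1/8 + 0 = 1/8
  P(Y=2) = 0 + 0 + 7/24 = 7/24

H(X) = -[(7/12)·log₂(7/12) + (1/8)·log₂(1/8) + (7/24)·log₂(7/24)]
  = 0.4536 + 0.3750 + 0.5185
  = 1.3471 bits
H(Y) = -[(7/12)·log₂(7/12) + (1/8)·log₂(1/8) + (7/24)·log₂(7/24)]
  = 0.4536 + 0.3750 + 0.5185
  = 1.3471 bits
H(X,Y) = -[(7/12)·log₂(7/12) + (1/8)·log₂(1/8) + (7/24)·log₂(7/24)]
  = 0.4536 + 0.3750 + 0.5185
  = 1.3471 bits

I(X;Y) = H(X) + H(Y) - H(X,Y)
  = 1.3471 + 1.3471 - 1.3471
  = 1.3471 bits

min(H(X), H(Y)) = min(1.3471, 1.3471) = 1.3471 bits
Normalized MI = 1.3471 / 1.3471 = 1.0000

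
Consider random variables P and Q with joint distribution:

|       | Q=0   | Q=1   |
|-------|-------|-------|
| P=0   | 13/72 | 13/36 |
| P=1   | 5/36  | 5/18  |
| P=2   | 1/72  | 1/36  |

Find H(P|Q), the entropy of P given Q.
Marginal P(Q) (column sums):
  P(Q=0) = 13/72 + 5/36 + 1/72 = 1/3
  P(Q=1) = 13/36 + 5/18 + 1/36 = 2/3

H(P|Q) = -Σ P(P,Q)·log₂ P(P|Q), where P(P|Q) = P(P,Q) / P(Q)
  (P=0,Q=0): P(P|Q) = (13/72)/(1/3) = 13/24;  -(13/72)·log₂(13/24) = 0.1597
  (P=0,Q=1): P(P|Q) = (13/36)/(2/3) = 13/24;  -(13/36)·log₂(13/24) = 0.3194
  (P=1,Q=0): P(P|Q) = (5/36)/(1/3) = 5/12;  -(5/36)·log₂(5/12) = 0.1754
  (P=1,Q=1): P(P|Q) = (5/18)/(2/3) = 5/12;  -(5/18)·log₂(5/12) = 0.3508
  (P=2,Q=0): P(P|Q) = (1/72)/(1/3) = 1/24;  -(1/72)·log₂(1/24) = 0.0637
  (P=2,Q=1): P(P|Q) = (1/36)/(2/3) = 1/24;  -(1/36)·log₂(1/24) = 0.1274
H(P|Q) = 0.1597 + 0.3194 + 0.1754 + 0.3508 + 0.0637 + 0.1274
  = 1.1964 bits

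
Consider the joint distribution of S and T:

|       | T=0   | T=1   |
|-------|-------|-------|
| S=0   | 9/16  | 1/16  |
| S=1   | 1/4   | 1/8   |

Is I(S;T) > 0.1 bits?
Marginal P(S) (row sums):
  P(S=0) = 9/16 + 1/16 = 5/8
  P(S=1) = 1/4 + 1/8 = 3/8
Marginal P(T) (column sums):
  P(T=0) = 9/16 + 1/4 = 13/16
  P(T=1) = 1/16 + 1/8 = 3/16

H(S) = -[(5/8)·log₂(5/8) + (3/8)·log₂(3/8)]
  = 0.4238 + 0.5306
  = 0.9544 bits
H(T) = -[(13/16)·log₂(13/16) + (3/16)·log₂(3/16)]
  = 0.2434 + 0.4528
  = 0.6962 bits
H(S,T) = -[(9/16)·log₂(9/16) + (1/16)·log₂(1/16) + (1/4)·log₂(1/4) + (1/8)·log₂(1/8)]
  = 0.4669 + 0.2500 + 0.5000 + 0.3750
  = 1.5919 bits

I(S;T) = H(S) + H(T) - H(S,T)
  = 0.9544 + 0.6962 - 1.5919
  = 0.0587 bits

No. I(S;T) = 0.0587 bits, which is ≤ 0.1 bits.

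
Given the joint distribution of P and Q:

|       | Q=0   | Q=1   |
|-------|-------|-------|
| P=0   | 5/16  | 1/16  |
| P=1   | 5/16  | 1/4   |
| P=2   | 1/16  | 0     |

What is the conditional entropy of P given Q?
Marginal P(Q) (column sums):
  P(Q=0) = 5/16 + 5/16 + 1/16 = 11/16
  P(Q=1) = 1/16 + 1/4 + 0 = 5/16

H(P|Q) = -Σ P(P,Q)·log₂ P(P|Q), where P(P|Q) = P(P,Q) / P(Q)
  (cells with P(P,Q) = 0 contribute 0)
  (P=0,Q=0): P(P|Q) = (5/16)/(11/16) = 5/11;  -(5/16)·log₂(5/11) = 0.3555
  (P=0,Q=1): P(P|Q) = (1/16)/(5/16) = 1/5;  -(1/16)·log₂(1/5) = 0.1451
  (P=1,Q=0): P(P|Q) = (5/16)/(11/16) = 5/11;  -(5/16)·log₂(5/11) = 0.3555
  (P=1,Q=1): P(P|Q) = (1/4)/(5/16) = 4/5;  -(1/4)·log₂(4/5) = 0.0805
  (P=2,Q=0): P(P|Q) = (1/16)/(11/16) = 1/11;  -(1/16)·log₂(1/11) = 0.2162
H(P|Q) = 0.3555 + 0.1451 + 0.3555 + 0.0805 + 0.2162
  = 1.1528 bits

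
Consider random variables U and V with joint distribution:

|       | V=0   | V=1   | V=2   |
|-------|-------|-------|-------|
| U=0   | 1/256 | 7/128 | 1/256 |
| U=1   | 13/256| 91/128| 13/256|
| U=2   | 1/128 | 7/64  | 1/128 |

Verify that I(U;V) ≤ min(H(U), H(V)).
Marginal P(U) (row sums):
  P(U=0) = 1/256 + 7/128 + 1/256 = 1/16
  P(U=1) = 13/256 + 91/128 + 13/256 = 13/16
  P(U=2) = 1/128 + 7/64 + 1/128 = 1/8
Marginal P(V) (column sums):
  P(V=0) = 1/256 + 13/256 + 1/128 = 1/16
  P(V=1) = 7/128 + 91/128 + 7/64 = 7/8
  P(V=2) = 1/256 + 13/256 + 1/128 = 1/16

H(U) = -[(1/16)·log₂(1/16) + (13/16)·log₂(13/16) + (1/8)·log₂(1/8)]
  = 0.2500 + 0.2434 + 0.3750
  = 0.8684 bits
H(V) = -[(1/16)·log₂(1/16) + (7/8)·log₂(7/8) + (1/16)·log₂(1/16)]
  = 0.2500 + 0.1686 + 0.2500
  = 0.6686 bits
H(U,V) = -[(1/256)·log₂(1/256) + (7/128)·log₂(7/128) + (1/256)·log₂(1/256) + (13/256)·log₂(13/256) + (91/128)·log₂(91/128) + (13/256)·log₂(13/256) + (1/128)·log₂(1/128) + (7/64)·log₂(7/64) + (1/128)·log₂(1/128)]
  = 0.0313 + 0.2293 + 0.0313 + 0.2183 + 0.3499 + 0.2183 + 0.0547 + 0.3492 + 0.0547
  = 1.5370 bits

I(U;V) = H(U) + H(V) - H(U,V)
  = 0.8684 + 0.6686 - 1.5370
  = 0.0000 bits

min(H(U), H(V)) = min(0.8684, 0.6686) = 0.6686 bits
Since 0.0000 ≤ 0.6686, the bound is satisfied ✓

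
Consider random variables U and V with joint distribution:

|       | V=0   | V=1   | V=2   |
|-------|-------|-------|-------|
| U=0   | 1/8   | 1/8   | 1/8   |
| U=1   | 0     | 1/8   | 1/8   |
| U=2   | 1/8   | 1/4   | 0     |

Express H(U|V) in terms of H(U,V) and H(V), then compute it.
H(U|V) = H(U,V) - H(V)

Marginal P(V) (column sums):
  P(V=0) = 1/8 + 0 + 1/8 = 1/4
  P(V=1) = 1/8 + 1/8 + 1/4 = 1/2
  P(V=2) = 1/8 + 1/8 + 0 = 1/4

H(U,V) = -[(1/8)·log₂(1/8) + (1/8)·log₂(1/8) + (1/8)·log₂(1/8) + (1/8)·log₂(1/8) + (1/8)·log₂(1/8) + (1/8)·log₂(1/8) + (1/4)·log₂(1/4)]
  = 0.3750 + 0.3750 + 0.3750 + 0.3750 + 0.3750 + 0.3750 + 0.5000
  = 2.7500 bits
H(V) = -[(1/4)·log₂(1/4) + (1/2)·log₂(1/2) + (1/4)·log₂(1/4)]
  = 0.5000 + 0.5000 + 0.5000
  = 1.5000 bits

H(U|V) = 2.7500 - 1.5000 = 1.2500 bits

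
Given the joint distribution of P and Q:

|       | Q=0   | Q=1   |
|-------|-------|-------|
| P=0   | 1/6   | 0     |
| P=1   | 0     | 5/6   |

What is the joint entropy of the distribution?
H(P,Q) = -Σ P(P,Q) log₂ P(P,Q), summed over the non-zero cells:
H(P,Q) = -[(1/6)·log₂(1/6) + (5/6)·log₂(5/6)]
  = 0.4308 + 0.2192
  = 0.6500 bits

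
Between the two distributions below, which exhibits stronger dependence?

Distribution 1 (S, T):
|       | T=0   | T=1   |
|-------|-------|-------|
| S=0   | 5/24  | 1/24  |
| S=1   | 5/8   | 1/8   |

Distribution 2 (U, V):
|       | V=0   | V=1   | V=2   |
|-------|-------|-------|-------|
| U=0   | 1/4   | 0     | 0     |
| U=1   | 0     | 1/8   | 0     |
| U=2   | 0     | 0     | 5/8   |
Distribution 1 (S, T):
Marginal P(S) (row sums):
  P(S=0) = 5/24 + 1/24 = 1/4
  P(S=1) = 5/8 + 1/8 = 3/4
Marginal P(T) (column sums):
  P(T=0) = 5/24 + 5/8 = 5/6
  P(T=1) = 1/24 + 1/8 = 1/6

H(S) = -[(1/4)·log₂(1/4) + (3/4)·log₂(3/4)]
  = 0.5000 + 0.3113
  = 0.8113 bits
H(T) = -[(5/6)·log₂(5/6) + (1/6)·log₂(1/6)]
  = 0.2192 + 0.4308
  = 0.6500 bits
H(S,T) = -[(5/24)·log₂(5/24) + (1/24)·log₂(1/24) + (5/8)·log₂(5/8) + (1/8)·log₂(1/8)]
  = 0.4715 + 0.1910 + 0.4238 + 0.3750
  = 1.4613 bits

I(S;T) = H(S) + H(T) - H(S,T)
  = 0.8113 + 0.6500 - 1.4613
  = 0.0000 bits

Distribution 2 (U, V):
Marginal P(U) (row sums):
  P(U=0) = 1/4 + 0 + 0 = 1/4
  P(U=1) = 0 + 1/8 + 0 = 1/8
  P(U=2) = 0 + 0 + 5/8 = 5/8
Marginal P(V) (column sums):
  P(V=0) = 1/4 + 0 + 0 = 1/4
  P(V=1) = 0 + 1/8 + 0 = 1/8
  P(V=2) = 0 + 0 + 5/8 = 5/8

H(U) = -[(1/4)·log₂(1/4) + (1/8)·log₂(1/8) + (5/8)·log₂(5/8)]
  = 0.5000 + 0.3750 + 0.4238
  = 1.2988 bits
H(V) = -[(1/4)·log₂(1/4) + (1/8)·log₂(1/8) + (5/8)·log₂(5/8)]
  = 0.5000 + 0.3750 + 0.4238
  = 1.2988 bits
H(U,V) = -[(1/4)·log₂(1/4) + (1/8)·log₂(1/8) + (5/8)·log₂(5/8)]
  = 0.5000 + 0.3750 + 0.4238
  = 1.2988 bits

I(U;V) = H(U) + H(V) - H(U,V)
  = 1.2988 + 1.2988 - 1.2988
  = 1.2988 bits

I(U;V) = 1.2988 bits > I(S;T) = 0.0000 bits, so (U, V) has the higher mutual information (stronger dependence).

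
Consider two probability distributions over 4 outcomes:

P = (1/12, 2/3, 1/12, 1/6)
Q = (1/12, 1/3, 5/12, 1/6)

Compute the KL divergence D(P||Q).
D(P||Q) = Σ P(i) log₂(P(i)/Q(i))
  i=0: (1/12) × log₂((1/12)/(1/12)) = (1/12) × log₂(1) = 0.0000
  i=1: (2/3) × log₂((2/3)/(1/3)) = (2/3) × log₂(2) = 0.6667
  i=2: (1/12) × log₂((1/12)/(5/12)) = (1/12) × log₂(1/5) = -0.1935
  i=3: (1/6) × log₂((1/6)/(1/6)) = (1/6) × log₂(1) = 0.0000
D(P||Q) = 0.0000 + 0.6667 - 0.1935 + 0.0000
  = 0.4732 bits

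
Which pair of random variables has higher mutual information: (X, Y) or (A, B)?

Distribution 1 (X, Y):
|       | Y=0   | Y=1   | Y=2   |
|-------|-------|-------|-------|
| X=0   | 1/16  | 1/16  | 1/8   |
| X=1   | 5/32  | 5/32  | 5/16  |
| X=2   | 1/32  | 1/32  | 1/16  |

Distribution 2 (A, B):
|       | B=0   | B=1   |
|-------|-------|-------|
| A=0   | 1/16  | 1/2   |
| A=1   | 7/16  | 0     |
Distribution 1 (X, Y):
Marginal P(X) (row sums):
  P(X=0) = 1/16 + 1/16 + 1/8 = 1/4
  P(X=1) = 5/32 + 5/32 + 5/16 = 5/8
  P(X=2) = 1/32 + 1/32 + 1/16 = 1/8
Marginal P(Y) (column sums):
  P(Y=0) = 1/16 + 5/32 + 1/32 = 1/4
  P(Y=1) = 1/16 + 5/32 + 1/32 = 1/4
  P(Y=2) = 1/8 + 5/16 + 1/16 = 1/2

H(X) = -[(1/4)·log₂(1/4) + (5/8)·log₂(5/8) + (1/8)·log₂(1/8)]
  = 0.5000 + 0.4238 + 0.3750
  = 1.2988 bits
H(Y) = -[(1/4)·log₂(1/4) + (1/4)·log₂(1/4) + (1/2)·log₂(1/2)]
  = 0.5000 + 0.5000 + 0.5000
  = 1.5000 bits
H(X,Y) = -[(1/16)·log₂(1/16) + (1/16)·log₂(1/16) + (1/8)·log₂(1/8) + (5/32)·log₂(5/32) + (5/32)·log₂(5/32) + (5/16)·log₂(5/16) + (1/32)·log₂(1/32) + (1/32)·log₂(1/32) + (1/16)·log₂(1/16)]
  = 0.2500 + 0.2500 + 0.3750 + 0.4184 + 0.4184 + 0.5244 + 0.1563 + 0.1563 + 0.2500
  = 2.7988 bits

I(X;Y) = H(X) + H(Y) - H(X,Y)
  = 1.2988 + 1.5000 - 2.7988
  = 0.0000 bits

Distribution 2 (A, B):
Marginal P(A) (row sums):
  P(A=0) = 1/16 + 1/2 = 9/16
  P(A=1) = 7/16 + 0 = 7/16
Marginal P(B) (column sums):
  P(B=0) = 1/16 + 7/16 = 1/2
  P(B=1) = 1/2 + 0 = 1/2

H(A) = -[(9/16)·log₂(9/16) + (7/16)·log₂(7/16)]
  = 0.4669 + 0.5218
  = 0.9887 bits
H(B) = -[(1/2)·log₂(1/2) + (1/2)·log₂(1/2)]
  = 0.5000 + 0.5000
  = 1.0000 bits
H(A,B) = -[(1/16)·log₂(1/16) + (1/2)·log₂(1/2) + (7/16)·log₂(7/16)]
  = 0.2500 + 0.5000 + 0.5218
  = 1.2718 bits

I(A;B) = H(A) + H(B) - H(A,B)
  = 0.9887 + 1.0000 - 1.2718
  = 0.7169 bits

I(A;B) = 0.7169 bits > I(X;Y) = 0.0000 bits, so (A, B) has the higher mutual information (stronger dependence).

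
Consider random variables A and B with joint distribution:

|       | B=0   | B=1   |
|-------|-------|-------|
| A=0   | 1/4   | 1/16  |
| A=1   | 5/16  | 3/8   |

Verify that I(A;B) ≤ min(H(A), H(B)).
Marginal P(A) (row sums):
  P(A=0) = 1/4 + 1/16 = 5/16
  P(A=1) = 5/16 + 3/8 = 11/16
Marginal P(B) (column sums):
  P(B=0) = 1/4 + 5/16 = 9/16
  P(B=1) = 1/16 + 3/8 = 7/16

H(A) = -[(5/16)·log₂(5/16) + (11/16)·log₂(11/16)]
  = 0.5244 + 0.3716
  = 0.8960 bits
H(B) = -[(9/16)·log₂(9/16) + (7/16)·log₂(7/16)]
  = 0.4669 + 0.5218
  = 0.9887 bits
H(A,B) = -[(1/4)·log₂(1/4) + (1/16)·log₂(1/16) + (5/16)·log₂(5/16) + (3/8)·log₂(3/8)]
  = 0.5000 + 0.2500 + 0.5244 + 0.5306
  = 1.8050 bits

I(A;B) = H(A) + H(B) - H(A,B)
  = 0.8960 + 0.9887 - 1.8050
  = 0.0797 bits

min(H(A), H(B)) = min(0.8960, 0.9887) = 0.8960 bits
Since 0.0797 ≤ 0.8960, the bound is satisfied ✓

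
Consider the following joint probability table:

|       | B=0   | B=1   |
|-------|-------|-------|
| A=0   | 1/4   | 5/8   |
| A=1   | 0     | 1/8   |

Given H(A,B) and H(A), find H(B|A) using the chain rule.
From the chain rule: H(A,B) = H(A) + H(B|A)
Therefore: H(B|A) = H(A,B) - H(A)

H(A,B) = -[(1/4)·log₂(1/4) + (5/8)·log₂(5/8) + (1/8)·log₂(1/8)]
  = 0.5000 + 0.4238 + 0.3750
  = 1.2988 bits
Marginal P(A) (row sums):
  P(A=0) = 1/4 + 5/8 = 7/8
  P(A=1) = 0 + 1/8 = 1/8
H(A) = -[(7/8)·log₂(7/8) + (1/8)·log₂(1/8)]
  = 0.1686 + 0.3750
  = 0.5436 bits

H(B|A) = 1.2988 - 0.5436 = 0.7552 bits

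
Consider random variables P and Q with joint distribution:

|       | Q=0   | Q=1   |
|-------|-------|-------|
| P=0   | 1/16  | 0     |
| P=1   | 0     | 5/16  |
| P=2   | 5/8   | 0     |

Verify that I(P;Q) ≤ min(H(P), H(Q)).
Marginal P(P) (row sums):
  P(P=0) = 1/16 + 0 = 1/16
  P(P=1) = 0 + 5/16 = 5/16
  P(P=2) = 5/8 + 0 = 5/8
Marginal P(Q) (column sums):
  P(Q=0) = 1/16 + 0 + 5/8 = 11/16
  P(Q=1) = 0 + 5/16 + 0 = 5/16

H(P) = -[(1/16)·log₂(1/16) + (5/16)·log₂(5/16) + (5/8)·log₂(5/8)]
  = 0.2500 + 0.5244 + 0.4238
  = 1.1982 bits
H(Q) = -[(11/16)·log₂(11/16) + (5/16)·log₂(5/16)]
  = 0.3716 + 0.5244
  = 0.8960 bits
H(P,Q) = -[(1/16)·log₂(1/16) + (5/16)·log₂(5/16) + (5/8)·log₂(5/8)]
  = 0.2500 + 0.5244 + 0.4238
  = 1.1982 bits

I(P;Q) = H(P) + H(Q) - H(P,Q)
  = 1.1982 + 0.8960 - 1.1982
  = 0.8960 bits

min(H(P), H(Q)) = min(1.1982, 0.8960) = 0.8960 bits
Since 0.8960 ≤ 0.8960, the bound is satisfied ✓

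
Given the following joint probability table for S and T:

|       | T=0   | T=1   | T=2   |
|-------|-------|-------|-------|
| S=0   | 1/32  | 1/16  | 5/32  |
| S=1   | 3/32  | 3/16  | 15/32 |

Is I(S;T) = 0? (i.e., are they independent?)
Marginal P(S) (row sums):
  P(S=0) = 1/32 + 1/16 + 5/32 = 1/4
  P(S=1) = 3/32 + 3/16 + 15/32 = 3/4
Marginal P(T) (column sums):
  P(T=0) = 1/32 + 3/32 = 1/8
  P(T=1) = 1/16 + 3/16 = 1/4
  P(T=2) = 5/32 + 15/32 = 5/8

S and T are independent iff P(S=i,T=j) = P(S=i)·P(T=j) for every cell.
  P(S=0)·P(T=0) = 1/4 × 1/8 = 1/32 = P(S=0,T=0) ✓
  P(S=0)·P(T=1) = 1/4 × 1/4 = 1/16 = P(S=0,T=1) ✓
  P(S=0)·P(T=2) = 1/4 × 5/8 = 5/32 = P(S=0,T=2) ✓
  P(S=1)·P(T=0) = 3/4 × 1/8 = 3/32 = P(S=1,T=0) ✓
  P(S=1)·P(T=1) = 3/4 × 1/4 = 3/16 = P(S=1,T=1) ✓
  P(S=1)·P(T=2) = 3/4 × 5/8 = 15/32 = P(S=1,T=2) ✓

Yes, S and T are independent: every cell factors, so I(S;T) = 0 bits.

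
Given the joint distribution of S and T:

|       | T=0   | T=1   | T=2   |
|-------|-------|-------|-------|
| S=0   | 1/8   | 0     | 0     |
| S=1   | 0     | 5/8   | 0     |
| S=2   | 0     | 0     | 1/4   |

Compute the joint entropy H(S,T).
H(S,T) = -Σ P(S,T) log₂ P(S,T), summed over the non-zero cells:
H(S,T) = -[(1/8)·log₂(1/8) + (5/8)·log₂(5/8) + (1/4)·log₂(1/4)]
  = 0.3750 + 0.4238 + 0.5000
  = 1.2988 bits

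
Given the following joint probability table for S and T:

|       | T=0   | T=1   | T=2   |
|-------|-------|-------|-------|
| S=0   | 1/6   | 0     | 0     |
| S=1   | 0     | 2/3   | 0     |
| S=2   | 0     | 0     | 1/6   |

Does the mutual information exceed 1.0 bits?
Marginal P(S) (row sums):
  P(S=0) = 1/6 + 0 + 0 = 1/6
  P(S=1) = 0 + 2/3 + 0 = 2/3
  P(S=2) = 0 + 0 + 1/6 = 1/6
Marginal P(T) (column sums):
  P(T=0) = 1/6 + 0 + 0 = 1/6
  P(T=1) = 0 + 2/3 + 0 = 2/3
  P(T=2) = 0 + 0 + 1/6 = 1/6

H(S) = -[(1/6)·log₂(1/6) + (2/3)·log₂(2/3) + (1/6)·log₂(1/6)]
  = 0.4308 + 0.3900 + 0.4308
  = 1.2516 bits
H(T) = -[(1/6)·log₂(1/6) + (2/3)·log₂(2/3) + (1/6)·log₂(1/6)]
  = 0.4308 + 0.3900 + 0.4308
  = 1.2516 bits
H(S,T) = -[(1/6)·log₂(1/6) + (2/3)·log₂(2/3) + (1/6)·log₂(1/6)]
  = 0.4308 + 0.3900 + 0.4308
  = 1.2516 bits

I(S;T) = H(S) + H(T) - H(S,T)
  = 1.2516 + 1.2516 - 1.2516
  = 1.2516 bits

Yes. I(S;T) = 1.2516 bits, which is > 1.0 bits.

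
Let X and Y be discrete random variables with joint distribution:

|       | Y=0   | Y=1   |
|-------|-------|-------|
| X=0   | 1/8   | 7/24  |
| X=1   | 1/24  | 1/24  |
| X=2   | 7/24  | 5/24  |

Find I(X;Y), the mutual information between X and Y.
Marginal P(X) (row sums):
  P(X=0) = 1/8 + 7/24 = 5/12
  P(X=1) = 1/24 + 1/24 = 1/12
  P(X=2) = 7/24 + 5/24 = 1/2
Marginal P(Y) (column sums):
  P(Y=0) = 1/8 + 1/24 + 7/24 = 11/24
  P(Y=1) = 7/24 + 1/24 + 5/24 = 13/24

H(X) = -[(5/12)·log₂(5/12) + (1/12)·log₂(1/12) + (1/2)·log₂(1/2)]
  = 0.5263 + 0.2987 + 0.5000
  = 1.3250 bits
H(Y) = -[(11/24)·log₂(11/24) + (13/24)·log₂(13/24)]
  = 0.5159 + 0.4791
  = 0.9950 bits
H(X,Y) = -[(1/8)·log₂(1/8) + (7/24)·log₂(7/24) + (1/24)·log₂(1/24) + (1/24)·log₂(1/24) + (7/24)·log₂(7/24) + (5/24)·log₂(5/24)]
  = 0.3750 + 0.5185 + 0.1910 + 0.1910 + 0.5185 + 0.4715
  = 2.2655 bits

I(X;Y) = H(X) + H(Y) - H(X,Y)
  = 1.3250 + 0.9950 - 2.2655
  = 0.0545 bits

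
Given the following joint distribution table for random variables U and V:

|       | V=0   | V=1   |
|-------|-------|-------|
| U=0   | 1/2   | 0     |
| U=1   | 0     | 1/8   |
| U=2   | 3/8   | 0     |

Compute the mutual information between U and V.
Marginal P(U) (row sums):
  P(U=0) = 1/2 + 0 = 1/2
  P(U=1) = 0 + 1/8 = 1/8
  P(U=2) = 3/8 + 0 = 3/8
Marginal P(V) (column sums):
  P(V=0) = 1/2 + 0 + 3/8 = 7/8
  P(V=1) = 0 + 1/8 + 0 = 1/8

H(U) = -[(1/2)·log₂(1/2) + (1/8)·log₂(1/8) + (3/8)·log₂(3/8)]
  = 0.5000 + 0.3750 + 0.5306
  = 1.4056 bits
H(V) = -[(7/8)·log₂(7/8) + (1/8)·log₂(1/8)]
  = 0.1686 + 0.3750
  = 0.5436 bits
H(U,V) = -[(1/2)·log₂(1/2) + (1/8)·log₂(1/8) + (3/8)·log₂(3/8)]
  = 0.5000 + 0.3750 + 0.5306
  = 1.4056 bits

I(U;V) = H(U) + H(V) - H(U,V)
  = 1.4056 + 0.5436 - 1.4056
  = 0.5436 bits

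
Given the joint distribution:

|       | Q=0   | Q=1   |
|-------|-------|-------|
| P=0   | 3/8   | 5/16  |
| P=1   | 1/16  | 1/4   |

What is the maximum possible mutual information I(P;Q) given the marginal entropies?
The upper bound on mutual information is I(P;Q) ≤ min(H(P), H(Q)).

Marginal P(P) (row sums):
  P(P=0) = 3/8 + 5/16 = 11/16
  P(P=1) = 1/16 + 1/4 = 5/16
Marginal P(Q) (column sums):
  P(Q=0) = 3/8 + 1/16 = 7/16
  P(Q=1) = 5/16 + 1/4 = 9/16

H(P) = -[(11/16)·log₂(11/16) + (5/16)·log₂(5/16)]
  = 0.3716 + 0.5244
  = 0.8960 bits
H(Q) = -[(7/16)·log₂(7/16) + (9/16)·log₂(9/16)]
  = 0.5218 + 0.4669
  = 0.9887 bits

Maximum possible I(P;Q) = min(0.8960, 0.9887) = 0.8960 bits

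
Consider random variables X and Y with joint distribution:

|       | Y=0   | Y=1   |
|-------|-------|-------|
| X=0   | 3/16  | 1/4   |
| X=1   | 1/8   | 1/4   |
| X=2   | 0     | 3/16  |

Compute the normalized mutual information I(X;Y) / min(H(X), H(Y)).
Marginal P(X) (row sums):
  P(X=0) = 3/16 + 1/4 = 7/16
  P(X=1) = 1/8 + 1/4 = 3/8
  P(X=2) = 0 + 3/16 = 3/16
Marginal P(Y) (column sums):
  P(Y=0) = 3/16 + 1/8 + 0 = 5/16
  P(Y=1) = 1/4 + 1/4 + 3/16 = 11/16

H(X) = -[(7/16)·log₂(7/16) + (3/8)·log₂(3/8) + (3/16)·log₂(3/16)]
  = 0.5218 + 0.5306 + 0.4528
  = 1.5052 bits
H(Y) = -[(5/16)·log₂(5/16) + (11/16)·log₂(11/16)]
  = 0.5244 + 0.3716
  = 0.8960 bits
H(X,Y) = -[(3/16)·log₂(3/16) + (1/4)·log₂(1/4) + (1/8)·log₂(1/8) + (1/4)·log₂(1/4) + (3/16)·log₂(3/16)]
  = 0.4528 + 0.5000 + 0.3750 + 0.5000 + 0.4528
  = 2.2806 bits

I(X;Y) = H(X) + H(Y) - H(X,Y)
  = 1.5052 + 0.8960 - 2.2806
  = 0.1206 bits

min(H(X), H(Y)) = min(1.5052, 0.8960) = 0.8960 bits
Normalized MI = 0.1206 / 0.8960 = 0.1346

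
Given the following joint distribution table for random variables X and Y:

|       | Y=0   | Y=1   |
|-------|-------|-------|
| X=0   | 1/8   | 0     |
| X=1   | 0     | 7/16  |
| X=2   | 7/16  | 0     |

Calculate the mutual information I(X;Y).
Marginal P(X) (row sums):
  P(X=0) = 1/8 + 0 = 1/8
  P(X=1) = 0 + 7/16 = 7/16
  P(X=2) = 7/16 + 0 = 7/16
Marginal P(Y) (column sums):
  P(Y=0) = 1/8 + 0 + 7/16 = 9/16
  P(Y=1) = 0 + 7/16 + 0 = 7/16

H(X) = -[(1/8)·log₂(1/8) + (7/16)·log₂(7/16) + (7/16)·log₂(7/16)]
  = 0.3750 + 0.5218 + 0.5218
  = 1.4186 bits
H(Y) = -[(9/16)·log₂(9/16) + (7/16)·log₂(7/16)]
  = 0.4669 + 0.5218
  = 0.9887 bits
H(X,Y) = -[(1/8)·log₂(1/8) + (7/16)·log₂(7/16) + (7/16)·log₂(7/16)]
  = 0.3750 + 0.5218 + 0.5218
  = 1.4186 bits

I(X;Y) = H(X) + H(Y) - H(X,Y)
  = 1.4186 + 0.9887 - 1.4186
  = 0.9887 bits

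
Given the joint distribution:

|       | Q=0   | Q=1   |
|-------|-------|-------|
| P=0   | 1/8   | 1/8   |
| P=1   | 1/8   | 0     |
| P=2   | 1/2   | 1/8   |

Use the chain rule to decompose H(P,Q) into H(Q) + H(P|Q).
By the chain rule: H(P,Q) = H(Q) + H(P|Q)

Marginal P(Q) (column sums):
  P(Q=0) = 1/8 + 1/8 + 1/2 = 3/4
  P(Q=1) = 1/8 + 0 + 1/8 = 1/4
H(Q) = -[(3/4)·log₂(3/4) + (1/4)·log₂(1/4)]
  = 0.3113 + 0.5000
  = 0.8113 bits
H(P|Q) = -Σ P(P,Q)·log₂ P(P|Q), where P(P|Q) = P(P,Q) / P(Q)
  (cells with P(P,Q) = 0 contribute 0)
  (P=0,Q=0): P(P|Q) = (1/8)/(3/4) = 1/6;  -(1/8)·log₂(1/6) = 0.3231
  (P=0,Q=1): P(P|Q) = (1/8)/(1/4) = 1/2;  -(1/8)·log₂(1/2) = 0.1250
  (P=1,Q=0): P(P|Q) = (1/8)/(3/4) = 1/6;  -(1/8)·log₂(1/6) = 0.3231
  (P=2,Q=0): P(P|Q) = (1/2)/(3/4) = 2/3;  -(1/2)·log₂(2/3) = 0.2925
  (P=2,Q=1): P(P|Q) = (1/8)/(1/4) = 1/2;  -(1/8)·log₂(1/2) = 0.1250
H(P|Q) = 0.3231 + 0.1250 + 0.3231 + 0.2925 + 0.1250
  = 1.1887 bits

H(P,Q) = H(Q) + H(P|Q) = 0.8113 + 1.1887 = 2.0000 bits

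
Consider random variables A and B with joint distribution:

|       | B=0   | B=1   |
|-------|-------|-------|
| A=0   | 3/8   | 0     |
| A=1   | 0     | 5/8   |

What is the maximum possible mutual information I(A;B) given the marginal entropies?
The upper bound on mutual information is I(A;B) ≤ min(H(A), H(B)).

Marginal P(A) (row sums):
  P(A=0) = 3/8 + 0 = 3/8
  P(A=1) = 0 + 5/8 = 5/8
Marginal P(B) (column sums):
  P(B=0) = 3/8 + 0 = 3/8
  P(B=1) = 0 + 5/8 = 5/8

H(A) = -[(3/8)·log₂(3/8) + (5/8)·log₂(5/8)]
  = 0.5306 + 0.4238
  = 0.9544 bits
H(B) = -[(3/8)·log₂(3/8) + (5/8)·log₂(5/8)]
  = 0.5306 + 0.4238
  = 0.9544 bits

Maximum possible I(A;B) = min(0.9544, 0.9544) = 0.9544 bits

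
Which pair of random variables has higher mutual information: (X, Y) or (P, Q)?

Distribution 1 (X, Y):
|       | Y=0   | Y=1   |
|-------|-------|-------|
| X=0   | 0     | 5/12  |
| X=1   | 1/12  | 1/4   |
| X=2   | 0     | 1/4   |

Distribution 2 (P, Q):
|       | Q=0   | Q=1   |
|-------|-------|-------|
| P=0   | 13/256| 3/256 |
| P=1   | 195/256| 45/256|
Distribution 1 (X, Y):
Marginal P(X) (row sums):
  P(X=0) = 0 + 5/12 = 5/12
  P(X=1) = 1/12 + 1/4 = 1/3
  P(X=2) = 0 + 1/4 = 1/4
Marginal P(Y) (column sums):
  P(Y=0) = 0 + 1/12 + 0 = 1/12
  P(Y=1) = 5/12 + 1/4 + 1/4 = 11/12

H(X) = -[(5/12)·log₂(5/12) + (1/3)·log₂(1/3) + (1/4)·log₂(1/4)]
  = 0.5263 + 0.5283 + 0.5000
  = 1.5546 bits
H(Y) = -[(1/12)·log₂(1/12) + (11/12)·log₂(11/12)]
  = 0.2987 + 0.1151
  = 0.4138 bits
H(X,Y) = -[(5/12)·log₂(5/12) + (1/12)·log₂(1/12) + (1/4)·log₂(1/4) + (1/4)·log₂(1/4)]
  = 0.5263 + 0.2987 + 0.5000 + 0.5000
  = 1.8250 bits

I(X;Y) = H(X) + H(Y) - H(X,Y)
  = 1.5546 + 0.4138 - 1.8250
  = 0.1434 bits

Distribution 2 (P, Q):
Marginal P(P) (row sums):
  P(P=0) = 13/256 + 3/256 = 1/16
  P(P=1) = 195/256 + 45/256 = 15/16
Marginal P(Q) (column sums):
  P(Q=0) = 13/256 + 195/256 = 13/16
  P(Q=1) = 3/256 + 45/256 = 3/16

H(P) = -[(1/16)·log₂(1/16) + (15/16)·log₂(15/16)]
  = 0.2500 + 0.0873
  = 0.3373 bits
H(Q) = -[(13/16)·log₂(13/16) + (3/16)·log₂(3/16)]
  = 0.2434 + 0.4528
  = 0.6962 bits
H(P,Q) = -[(13/256)·log₂(13/256) + (3/256)·log₂(3/256) + (195/256)·log₂(195/256) + (45/256)·log₂(45/256)]
  = 0.2183 + 0.0752 + 0.2991 + 0.4409
  = 1.0335 bits

I(P;Q) = H(P) + H(Q) - H(P,Q)
  = 0.3373 + 0.6962 - 1.0335
  = 0.0000 bits

I(X;Y) = 0.1434 bits > I(P;Q) = 0.0000 bits, so (X, Y) has the higher mutual information (stronger dependence).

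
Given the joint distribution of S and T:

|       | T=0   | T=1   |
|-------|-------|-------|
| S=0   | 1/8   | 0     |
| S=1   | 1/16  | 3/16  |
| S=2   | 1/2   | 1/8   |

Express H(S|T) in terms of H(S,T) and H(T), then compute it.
H(S|T) = H(S,T) - H(T)

Marginal P(T) (column sums):
  P(T=0) = 1/8 + 1/16 + 1/2 = 11/16
  P(T=1) = 0 + 3/16 + 1/8 = 5/16

H(S,T) = -[(1/8)·log₂(1/8) + (1/16)·log₂(1/16) + (3/16)·log₂(3/16) + (1/2)·log₂(1/2) + (1/8)·log₂(1/8)]
  = 0.3750 + 0.2500 + 0.4528 + 0.5000 + 0.3750
  = 1.9528 bits
H(T) = -[(11/16)·log₂(11/16) + (5/16)·log₂(5/16)]
  = 0.3716 + 0.5244
  = 0.8960 bits

H(S|T) = 1.9528 - 0.8960 = 1.0568 bits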